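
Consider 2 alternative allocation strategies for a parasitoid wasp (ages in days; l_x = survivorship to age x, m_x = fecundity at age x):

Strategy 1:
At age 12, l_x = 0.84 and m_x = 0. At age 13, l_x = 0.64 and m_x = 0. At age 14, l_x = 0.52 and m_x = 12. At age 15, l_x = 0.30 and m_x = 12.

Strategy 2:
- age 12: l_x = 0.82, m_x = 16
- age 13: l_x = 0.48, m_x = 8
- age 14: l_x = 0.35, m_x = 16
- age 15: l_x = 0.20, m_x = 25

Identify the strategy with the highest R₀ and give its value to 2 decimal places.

Strategy 1: R₀ = 0.84×0 + 0.64×0 + 0.52×12 + 0.30×12 = 9.8400
Strategy 2: R₀ = 0.82×16 + 0.48×8 + 0.35×16 + 0.20×25 = 27.5600
Highest R₀: strategy 2 with 27.5600.

27.56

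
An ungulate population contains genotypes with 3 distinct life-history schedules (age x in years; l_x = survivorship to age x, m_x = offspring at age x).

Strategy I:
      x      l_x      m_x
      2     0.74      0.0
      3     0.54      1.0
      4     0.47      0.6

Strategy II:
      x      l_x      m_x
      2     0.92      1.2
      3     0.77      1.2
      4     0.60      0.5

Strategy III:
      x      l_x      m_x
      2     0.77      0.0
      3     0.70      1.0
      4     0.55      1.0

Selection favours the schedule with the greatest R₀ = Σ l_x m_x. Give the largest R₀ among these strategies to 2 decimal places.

Strategy I: R₀ = 0.74×0.0 + 0.54×1.0 + 0.47×0.6 = 0.8220
Strategy II: R₀ = 0.92×1.2 + 0.77×1.2 + 0.60×0.5 = 2.3280
Strategy III: R₀ = 0.77×0.0 + 0.70×1.0 + 0.55×1.0 = 1.2500
Highest R₀: strategy II with 2.3280.

2.33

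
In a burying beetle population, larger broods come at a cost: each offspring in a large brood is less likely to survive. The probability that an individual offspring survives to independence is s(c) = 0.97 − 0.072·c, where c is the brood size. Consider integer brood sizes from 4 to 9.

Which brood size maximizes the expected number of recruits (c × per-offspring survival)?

7

Expected recruits = c × s(c):
  c=4: 4 × 0.682 = 2.728
  c=5: 5 × 0.610 = 3.050
  c=6: 6 × 0.538 = 3.228
  c=7: 7 × 0.466 = 3.262
  c=8: 8 × 0.394 = 3.152
  c=9: 9 × 0.322 = 2.898
Maximum at c = 7 (3.262 recruits).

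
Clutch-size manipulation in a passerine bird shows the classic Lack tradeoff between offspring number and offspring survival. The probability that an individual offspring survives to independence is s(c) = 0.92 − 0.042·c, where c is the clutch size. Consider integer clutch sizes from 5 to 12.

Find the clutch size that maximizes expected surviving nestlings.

Expected surviving nestlings = c × s(c):
  c=5: 5 × 0.710 = 3.550
  c=6: 6 × 0.668 = 4.008
  c=7: 7 × 0.626 = 4.382
  c=8: 8 × 0.584 = 4.672
  c=9: 9 × 0.542 = 4.878
  c=10: 10 × 0.500 = 5.000
  c=11: 11 × 0.458 = 5.038
  c=12: 12 × 0.416 = 4.992
Maximum at c = 11 (5.038 surviving nestlings).

11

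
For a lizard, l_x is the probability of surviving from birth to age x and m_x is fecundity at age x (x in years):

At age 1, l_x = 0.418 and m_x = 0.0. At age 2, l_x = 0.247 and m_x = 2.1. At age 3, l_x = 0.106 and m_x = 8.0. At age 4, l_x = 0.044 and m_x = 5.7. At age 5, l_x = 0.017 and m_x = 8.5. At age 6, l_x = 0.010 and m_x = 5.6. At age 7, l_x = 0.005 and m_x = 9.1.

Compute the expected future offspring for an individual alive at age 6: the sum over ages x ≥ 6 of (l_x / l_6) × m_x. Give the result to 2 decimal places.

l_6 = 0.010. Conditional survival from age 6 to x is l_x / l_6.
  x=6: (0.010/0.010) × 5.6 = 5.6000
  x=7: (0.005/0.010) × 9.1 = 4.5500
Sum = 5.6000 + 4.5500 = 10.1500

10.15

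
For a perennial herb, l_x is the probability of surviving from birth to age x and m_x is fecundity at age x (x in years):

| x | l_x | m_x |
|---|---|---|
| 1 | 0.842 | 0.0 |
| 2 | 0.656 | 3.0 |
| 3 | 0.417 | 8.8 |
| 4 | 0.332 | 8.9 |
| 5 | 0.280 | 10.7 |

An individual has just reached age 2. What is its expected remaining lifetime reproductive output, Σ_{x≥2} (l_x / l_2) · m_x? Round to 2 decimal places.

l_2 = 0.656. Conditional survival from age 2 to x is l_x / l_2.
  x=2: (0.656/0.656) × 3.0 = 3.0000
  x=3: (0.417/0.656) × 8.8 = 5.5939
  x=4: (0.332/0.656) × 8.9 = 4.5043
  x=5: (0.280/0.656) × 10.7 = 4.5671
Sum = 3.0000 + 5.5939 + 4.5043 + 4.5671 = 17.6652

17.67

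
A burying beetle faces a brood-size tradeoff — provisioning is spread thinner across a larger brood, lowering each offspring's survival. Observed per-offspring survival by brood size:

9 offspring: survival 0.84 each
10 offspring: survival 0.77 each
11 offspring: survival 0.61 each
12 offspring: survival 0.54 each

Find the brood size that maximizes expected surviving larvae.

10

Expected surviving larvae = c × s(c):
  c=9: 9 × 0.84 = 7.560
  c=10: 10 × 0.77 = 7.700
  c=11: 11 × 0.61 = 6.710
  c=12: 12 × 0.54 = 6.480
Maximum at c = 10 (7.700 surviving larvae).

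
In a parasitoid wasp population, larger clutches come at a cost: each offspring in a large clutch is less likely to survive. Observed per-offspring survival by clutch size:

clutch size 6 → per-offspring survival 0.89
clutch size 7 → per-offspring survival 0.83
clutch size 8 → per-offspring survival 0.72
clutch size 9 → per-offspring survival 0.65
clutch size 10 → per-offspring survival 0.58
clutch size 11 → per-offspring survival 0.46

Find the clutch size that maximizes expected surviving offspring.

9

Expected surviving offspring = c × s(c):
  c=6: 6 × 0.89 = 5.340
  c=7: 7 × 0.83 = 5.810
  c=8: 8 × 0.72 = 5.760
  c=9: 9 × 0.65 = 5.850
  c=10: 10 × 0.58 = 5.800
  c=11: 11 × 0.46 = 5.060
Maximum at c = 9 (5.850 surviving offspring).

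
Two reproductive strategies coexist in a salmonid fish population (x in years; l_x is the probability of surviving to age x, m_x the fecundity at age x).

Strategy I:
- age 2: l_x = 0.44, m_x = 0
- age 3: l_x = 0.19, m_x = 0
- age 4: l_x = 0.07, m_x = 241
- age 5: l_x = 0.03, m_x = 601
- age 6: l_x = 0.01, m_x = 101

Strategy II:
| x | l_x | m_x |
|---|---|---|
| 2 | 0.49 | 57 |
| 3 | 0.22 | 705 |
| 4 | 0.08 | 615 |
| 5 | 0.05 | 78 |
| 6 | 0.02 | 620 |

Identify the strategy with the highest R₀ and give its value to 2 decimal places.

248.53

Strategy I: R₀ = 0.44×0 + 0.19×0 + 0.07×241 + 0.03×601 + 0.01×101 = 35.9100
Strategy II: R₀ = 0.49×57 + 0.22×705 + 0.08×615 + 0.05×78 + 0.02×620 = 248.5300
Highest R₀: strategy II with 248.5300.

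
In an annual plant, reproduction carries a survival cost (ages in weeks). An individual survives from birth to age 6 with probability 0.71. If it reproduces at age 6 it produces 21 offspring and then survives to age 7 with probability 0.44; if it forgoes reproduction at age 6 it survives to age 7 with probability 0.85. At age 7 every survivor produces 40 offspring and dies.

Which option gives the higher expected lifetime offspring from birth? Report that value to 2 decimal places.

breed at age 6: R₀ = 0.71 × (21 + 0.44 × 40) = 0.71 × 38.6000 = 27.4060
delay to age 7: R₀ = 0.71 × (0.85 × 40) = 0.71 × 34.0000 = 24.1400
Higher: breed at age 6 (27.4060).

27.41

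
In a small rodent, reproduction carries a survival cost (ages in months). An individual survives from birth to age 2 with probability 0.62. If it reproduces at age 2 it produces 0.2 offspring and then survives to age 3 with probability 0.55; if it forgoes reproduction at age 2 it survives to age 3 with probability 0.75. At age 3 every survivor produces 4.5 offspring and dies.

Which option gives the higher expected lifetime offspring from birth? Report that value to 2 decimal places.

2.09

breed at age 2: R₀ = 0.62 × (0.2 + 0.55 × 4.5) = 0.62 × 2.6750 = 1.6585
delay to age 3: R₀ = 0.62 × (0.75 × 4.5) = 0.62 × 3.3750 = 2.0925
Higher: delay to age 3 (2.0925).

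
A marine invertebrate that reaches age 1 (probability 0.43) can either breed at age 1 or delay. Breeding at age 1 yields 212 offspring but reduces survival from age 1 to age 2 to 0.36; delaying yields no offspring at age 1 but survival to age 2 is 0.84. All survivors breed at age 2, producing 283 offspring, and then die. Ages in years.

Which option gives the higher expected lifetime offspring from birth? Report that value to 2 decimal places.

breed at age 1: R₀ = 0.43 × (212 + 0.36 × 283) = 0.43 × 313.8800 = 134.9684
delay to age 2: R₀ = 0.43 × (0.84 × 283) = 0.43 × 237.7200 = 102.2196
Higher: breed at age 1 (134.9684).

134.97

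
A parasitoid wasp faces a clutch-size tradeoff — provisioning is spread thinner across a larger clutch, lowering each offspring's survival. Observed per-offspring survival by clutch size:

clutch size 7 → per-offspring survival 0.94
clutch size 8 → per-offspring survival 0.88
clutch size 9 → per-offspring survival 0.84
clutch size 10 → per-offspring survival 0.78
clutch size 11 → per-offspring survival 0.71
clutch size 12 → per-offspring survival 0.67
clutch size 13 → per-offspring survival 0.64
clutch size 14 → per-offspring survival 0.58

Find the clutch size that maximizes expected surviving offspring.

Expected surviving offspring = c × s(c):
  c=7: 7 × 0.94 = 6.580
  c=8: 8 × 0.88 = 7.040
  c=9: 9 × 0.84 = 7.560
  c=10: 10 × 0.78 = 7.800
  c=11: 11 × 0.71 = 7.810
  c=12: 12 × 0.67 = 8.040
  c=13: 13 × 0.64 = 8.320
  c=14: 14 × 0.58 = 8.120
Maximum at c = 13 (8.320 surviving offspring).

13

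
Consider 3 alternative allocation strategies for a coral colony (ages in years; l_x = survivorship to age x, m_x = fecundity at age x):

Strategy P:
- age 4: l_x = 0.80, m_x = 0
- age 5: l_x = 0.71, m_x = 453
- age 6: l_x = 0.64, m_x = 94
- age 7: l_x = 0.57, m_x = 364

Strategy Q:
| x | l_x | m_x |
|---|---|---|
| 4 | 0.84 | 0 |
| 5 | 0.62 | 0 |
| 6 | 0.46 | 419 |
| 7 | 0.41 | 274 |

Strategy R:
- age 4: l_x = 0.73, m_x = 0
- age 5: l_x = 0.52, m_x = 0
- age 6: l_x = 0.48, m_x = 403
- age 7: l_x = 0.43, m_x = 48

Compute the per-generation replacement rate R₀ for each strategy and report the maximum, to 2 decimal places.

Strategy P: R₀ = 0.80×0 + 0.71×453 + 0.64×94 + 0.57×364 = 589.2700
Strategy Q: R₀ = 0.84×0 + 0.62×0 + 0.46×419 + 0.41×274 = 305.0800
Strategy R: R₀ = 0.73×0 + 0.52×0 + 0.48×403 + 0.43×48 = 214.0800
Highest R₀: strategy P with 589.2700.

589.27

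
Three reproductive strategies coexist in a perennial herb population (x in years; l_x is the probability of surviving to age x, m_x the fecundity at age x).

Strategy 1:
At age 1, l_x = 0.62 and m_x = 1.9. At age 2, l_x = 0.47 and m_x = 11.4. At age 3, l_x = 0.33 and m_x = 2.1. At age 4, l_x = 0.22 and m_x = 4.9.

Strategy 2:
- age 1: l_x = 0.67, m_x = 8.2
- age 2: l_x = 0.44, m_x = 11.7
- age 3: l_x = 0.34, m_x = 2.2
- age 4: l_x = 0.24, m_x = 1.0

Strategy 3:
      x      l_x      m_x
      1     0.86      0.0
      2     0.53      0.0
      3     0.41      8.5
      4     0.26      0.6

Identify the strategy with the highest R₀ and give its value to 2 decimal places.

11.63

Strategy 1: R₀ = 0.62×1.9 + 0.47×11.4 + 0.33×2.1 + 0.22×4.9 = 8.3070
Strategy 2: R₀ = 0.67×8.2 + 0.44×11.7 + 0.34×2.2 + 0.24×1.0 = 11.6300
Strategy 3: R₀ = 0.86×0.0 + 0.53×0.0 + 0.41×8.5 + 0.26×0.6 = 3.6410
Highest R₀: strategy 2 with 11.6300.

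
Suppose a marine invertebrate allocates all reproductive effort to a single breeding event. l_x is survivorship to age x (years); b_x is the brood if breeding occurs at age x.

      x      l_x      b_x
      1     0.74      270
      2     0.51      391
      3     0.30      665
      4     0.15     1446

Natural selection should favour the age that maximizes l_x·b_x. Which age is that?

4

Expected offspring if breeding at age x = l_x × b_x:
  age 1: 0.74 × 270 = 199.800
  age 2: 0.51 × 391 = 199.410
  age 3: 0.30 × 665 = 199.500
  age 4: 0.15 × 1446 = 216.900
Maximum at age 4 (216.900).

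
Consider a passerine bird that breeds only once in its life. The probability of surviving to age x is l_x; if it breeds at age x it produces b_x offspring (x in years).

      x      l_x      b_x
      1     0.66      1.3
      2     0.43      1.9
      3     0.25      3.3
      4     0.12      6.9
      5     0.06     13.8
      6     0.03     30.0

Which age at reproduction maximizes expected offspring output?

6

Expected offspring if breeding at age x = l_x × b_x:
  age 1: 0.66 × 1.3 = 0.858
  age 2: 0.43 × 1.9 = 0.817
  age 3: 0.25 × 3.3 = 0.825
  age 4: 0.12 × 6.9 = 0.828
  age 5: 0.06 × 13.8 = 0.828
  age 6: 0.03 × 30.0 = 0.900
Maximum at age 6 (0.900).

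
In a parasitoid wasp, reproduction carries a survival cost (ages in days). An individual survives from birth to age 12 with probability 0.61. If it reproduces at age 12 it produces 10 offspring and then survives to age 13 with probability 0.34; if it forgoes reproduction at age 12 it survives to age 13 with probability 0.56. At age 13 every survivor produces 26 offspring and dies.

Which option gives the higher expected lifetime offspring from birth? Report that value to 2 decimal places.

11.49

breed at age 12: R₀ = 0.61 × (10 + 0.34 × 26) = 0.61 × 18.8400 = 11.4924
delay to age 13: R₀ = 0.61 × (0.56 × 26) = 0.61 × 14.5600 = 8.8816
Higher: breed at age 12 (11.4924).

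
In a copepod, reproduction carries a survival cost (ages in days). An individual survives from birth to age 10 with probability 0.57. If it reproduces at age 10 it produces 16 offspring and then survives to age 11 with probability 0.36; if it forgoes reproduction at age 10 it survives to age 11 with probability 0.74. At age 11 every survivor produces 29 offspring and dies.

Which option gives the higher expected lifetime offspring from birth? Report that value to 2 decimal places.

breed at age 10: R₀ = 0.57 × (16 + 0.36 × 29) = 0.57 × 26.4400 = 15.0708
delay to age 11: R₀ = 0.57 × (0.74 × 29) = 0.57 × 21.4600 = 12.2322
Higher: breed at age 10 (15.0708).

15.07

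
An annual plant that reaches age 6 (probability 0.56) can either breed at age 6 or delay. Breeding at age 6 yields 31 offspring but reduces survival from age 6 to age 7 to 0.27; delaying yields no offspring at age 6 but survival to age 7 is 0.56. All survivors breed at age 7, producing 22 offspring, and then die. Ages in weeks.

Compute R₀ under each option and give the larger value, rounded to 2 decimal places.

20.69

breed at age 6: R₀ = 0.56 × (31 + 0.27 × 22) = 0.56 × 36.9400 = 20.6864
delay to age 7: R₀ = 0.56 × (0.56 × 22) = 0.56 × 12.3200 = 6.8992
Higher: breed at age 6 (20.6864).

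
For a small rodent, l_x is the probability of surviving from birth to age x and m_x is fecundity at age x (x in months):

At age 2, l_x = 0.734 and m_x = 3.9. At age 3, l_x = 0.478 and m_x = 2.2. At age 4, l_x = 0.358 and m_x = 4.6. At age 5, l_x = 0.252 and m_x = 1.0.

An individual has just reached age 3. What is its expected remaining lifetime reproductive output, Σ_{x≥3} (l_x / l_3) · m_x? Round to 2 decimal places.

6.17

l_3 = 0.478. Conditional survival from age 3 to x is l_x / l_3.
  x=3: (0.478/0.478) × 2.2 = 2.2000
  x=4: (0.358/0.478) × 4.6 = 3.4452
  x=5: (0.252/0.478) × 1.0 = 0.5272
Sum = 2.2000 + 3.4452 + 0.5272 = 6.1724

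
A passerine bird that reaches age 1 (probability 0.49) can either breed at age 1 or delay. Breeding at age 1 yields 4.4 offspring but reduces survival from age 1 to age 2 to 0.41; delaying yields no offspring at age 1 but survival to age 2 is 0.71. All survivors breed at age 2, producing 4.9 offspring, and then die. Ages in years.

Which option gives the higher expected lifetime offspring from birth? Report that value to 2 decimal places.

3.14

breed at age 1: R₀ = 0.49 × (4.4 + 0.41 × 4.9) = 0.49 × 6.4090 = 3.1404
delay to age 2: R₀ = 0.49 × (0.71 × 4.9) = 0.49 × 3.4790 = 1.7047
Higher: breed at age 1 (3.1404).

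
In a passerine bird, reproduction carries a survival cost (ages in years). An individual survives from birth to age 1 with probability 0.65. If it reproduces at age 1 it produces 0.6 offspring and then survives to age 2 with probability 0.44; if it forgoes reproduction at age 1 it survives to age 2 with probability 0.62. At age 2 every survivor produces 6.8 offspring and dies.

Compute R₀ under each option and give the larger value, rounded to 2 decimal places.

2.74

breed at age 1: R₀ = 0.65 × (0.6 + 0.44 × 6.8) = 0.65 × 3.5920 = 2.3348
delay to age 2: R₀ = 0.65 × (0.62 × 6.8) = 0.65 × 4.2160 = 2.7404
Higher: delay to age 2 (2.7404).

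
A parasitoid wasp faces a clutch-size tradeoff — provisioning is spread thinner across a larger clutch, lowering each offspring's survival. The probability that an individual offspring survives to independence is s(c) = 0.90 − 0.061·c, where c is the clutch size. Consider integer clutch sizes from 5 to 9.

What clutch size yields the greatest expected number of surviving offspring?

7

Expected surviving offspring = c × s(c):
  c=5: 5 × 0.595 = 2.975
  c=6: 6 × 0.534 = 3.204
  c=7: 7 × 0.473 = 3.311
  c=8: 8 × 0.412 = 3.296
  c=9: 9 × 0.351 = 3.159
Maximum at c = 7 (3.311 surviving offspring).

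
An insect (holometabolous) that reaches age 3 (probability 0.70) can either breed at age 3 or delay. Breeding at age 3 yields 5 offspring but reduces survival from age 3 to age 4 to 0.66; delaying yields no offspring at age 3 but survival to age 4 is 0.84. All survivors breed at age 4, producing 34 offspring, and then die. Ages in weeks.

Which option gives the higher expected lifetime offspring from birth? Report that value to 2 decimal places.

breed at age 3: R₀ = 0.70 × (5 + 0.66 × 34) = 0.70 × 27.4400 = 19.2080
delay to age 4: R₀ = 0.70 × (0.84 × 34) = 0.70 × 28.5600 = 19.9920
Higher: delay to age 4 (19.9920).

19.99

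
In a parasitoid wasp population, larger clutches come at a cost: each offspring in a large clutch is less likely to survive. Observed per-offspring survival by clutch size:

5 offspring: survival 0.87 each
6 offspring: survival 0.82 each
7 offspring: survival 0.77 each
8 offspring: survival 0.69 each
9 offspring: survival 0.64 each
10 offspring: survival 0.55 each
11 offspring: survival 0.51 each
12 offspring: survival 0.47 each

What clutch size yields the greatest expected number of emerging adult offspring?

9

Expected emerging adult offspring = c × s(c):
  c=5: 5 × 0.87 = 4.350
  c=6: 6 × 0.82 = 4.920
  c=7: 7 × 0.77 = 5.390
  c=8: 8 × 0.69 = 5.520
  c=9: 9 × 0.64 = 5.760
  c=10: 10 × 0.55 = 5.500
  c=11: 11 × 0.51 = 5.610
  c=12: 12 × 0.47 = 5.640
Maximum at c = 9 (5.760 emerging adult offspring).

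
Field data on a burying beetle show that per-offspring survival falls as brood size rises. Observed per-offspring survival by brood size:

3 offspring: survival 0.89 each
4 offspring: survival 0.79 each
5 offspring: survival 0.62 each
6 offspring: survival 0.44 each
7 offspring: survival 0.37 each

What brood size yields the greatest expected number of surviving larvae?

4

Expected surviving larvae = c × s(c):
  c=3: 3 × 0.89 = 2.670
  c=4: 4 × 0.79 = 3.160
  c=5: 5 × 0.62 = 3.100
  c=6: 6 × 0.44 = 2.640
  c=7: 7 × 0.37 = 2.590
Maximum at c = 4 (3.160 surviving larvae).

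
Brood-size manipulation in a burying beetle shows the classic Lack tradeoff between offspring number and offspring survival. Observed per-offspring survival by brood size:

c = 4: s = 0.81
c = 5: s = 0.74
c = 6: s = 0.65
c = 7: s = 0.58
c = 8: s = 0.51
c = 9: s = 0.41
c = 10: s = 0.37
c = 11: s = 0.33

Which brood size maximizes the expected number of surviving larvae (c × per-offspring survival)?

Expected surviving larvae = c × s(c):
  c=4: 4 × 0.81 = 3.240
  c=5: 5 × 0.74 = 3.700
  c=6: 6 × 0.65 = 3.900
  c=7: 7 × 0.58 = 4.060
  c=8: 8 × 0.51 = 4.080
  c=9: 9 × 0.41 = 3.690
  c=10: 10 × 0.37 = 3.700
  c=11: 11 × 0.33 = 3.630
Maximum at c = 8 (4.080 surviving larvae).

8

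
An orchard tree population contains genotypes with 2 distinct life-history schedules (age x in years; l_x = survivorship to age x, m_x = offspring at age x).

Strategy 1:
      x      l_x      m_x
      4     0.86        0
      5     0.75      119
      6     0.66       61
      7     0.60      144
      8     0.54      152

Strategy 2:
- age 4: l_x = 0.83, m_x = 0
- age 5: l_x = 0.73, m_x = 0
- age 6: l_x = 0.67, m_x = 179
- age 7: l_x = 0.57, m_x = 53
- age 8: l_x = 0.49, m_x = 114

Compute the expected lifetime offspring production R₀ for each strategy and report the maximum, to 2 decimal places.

Strategy 1: R₀ = 0.86×0 + 0.75×119 + 0.66×61 + 0.60×144 + 0.54×152 = 297.9900
Strategy 2: R₀ = 0.83×0 + 0.73×0 + 0.67×179 + 0.57×53 + 0.49×114 = 206.0000
Highest R₀: strategy 1 with 297.9900.

297.99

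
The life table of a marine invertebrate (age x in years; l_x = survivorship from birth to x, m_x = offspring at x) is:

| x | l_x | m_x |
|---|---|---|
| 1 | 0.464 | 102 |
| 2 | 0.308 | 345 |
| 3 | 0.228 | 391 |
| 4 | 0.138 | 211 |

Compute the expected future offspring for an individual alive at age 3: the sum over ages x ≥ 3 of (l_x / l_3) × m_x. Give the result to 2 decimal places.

l_3 = 0.228. Conditional survival from age 3 to x is l_x / l_3.
  x=3: (0.228/0.228) × 391 = 391.0000
  x=4: (0.138/0.228) × 211 = 127.7105
Sum = 391.0000 + 127.7105 = 518.7105

518.71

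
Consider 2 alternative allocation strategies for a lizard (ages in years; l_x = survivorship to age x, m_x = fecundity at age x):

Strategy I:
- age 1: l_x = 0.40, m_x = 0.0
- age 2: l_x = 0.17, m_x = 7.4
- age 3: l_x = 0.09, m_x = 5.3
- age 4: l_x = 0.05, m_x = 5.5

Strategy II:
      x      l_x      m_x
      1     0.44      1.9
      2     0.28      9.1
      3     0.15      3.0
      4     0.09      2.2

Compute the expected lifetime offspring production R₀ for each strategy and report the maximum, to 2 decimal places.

4.03

Strategy I: R₀ = 0.40×0.0 + 0.17×7.4 + 0.09×5.3 + 0.05×5.5 = 2.0100
Strategy II: R₀ = 0.44×1.9 + 0.28×9.1 + 0.15×3.0 + 0.09×2.2 = 4.0320
Highest R₀: strategy II with 4.0320.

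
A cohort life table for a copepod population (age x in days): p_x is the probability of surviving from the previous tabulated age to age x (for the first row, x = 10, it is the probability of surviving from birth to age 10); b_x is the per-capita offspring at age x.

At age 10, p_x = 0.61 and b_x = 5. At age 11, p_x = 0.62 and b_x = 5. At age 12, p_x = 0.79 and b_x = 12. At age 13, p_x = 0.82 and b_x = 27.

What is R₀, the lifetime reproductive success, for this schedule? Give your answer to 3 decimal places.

15.141

Survivorship from birth: l_x = p_10·p_11·…·p_x.
  l_10 = 0.61000
  l_11 = 0.37820
  l_12 = 0.29878
  l_13 = 0.24500
R₀ = Σ l_x b_x:
  age 10: 0.61000 × 5 = 3.0500
  age 11: 0.37820 × 5 = 1.8910
  age 12: 0.29878 × 12 = 3.5854
  age 13: 0.24500 × 27 = 6.6150
R₀ = 3.0500 + 1.8910 + 3.5854 + 6.6150 = 15.1414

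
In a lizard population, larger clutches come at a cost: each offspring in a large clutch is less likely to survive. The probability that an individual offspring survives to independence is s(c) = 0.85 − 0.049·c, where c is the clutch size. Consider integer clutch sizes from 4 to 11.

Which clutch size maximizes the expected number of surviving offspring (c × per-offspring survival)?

9

Expected surviving offspring = c × s(c):
  c=4: 4 × 0.654 = 2.616
  c=5: 5 × 0.605 = 3.025
  c=6: 6 × 0.556 = 3.336
  c=7: 7 × 0.507 = 3.549
  c=8: 8 × 0.458 = 3.664
  c=9: 9 × 0.409 = 3.681
  c=10: 10 × 0.360 = 3.600
  c=11: 11 × 0.311 = 3.421
Maximum at c = 9 (3.681 surviving offspring).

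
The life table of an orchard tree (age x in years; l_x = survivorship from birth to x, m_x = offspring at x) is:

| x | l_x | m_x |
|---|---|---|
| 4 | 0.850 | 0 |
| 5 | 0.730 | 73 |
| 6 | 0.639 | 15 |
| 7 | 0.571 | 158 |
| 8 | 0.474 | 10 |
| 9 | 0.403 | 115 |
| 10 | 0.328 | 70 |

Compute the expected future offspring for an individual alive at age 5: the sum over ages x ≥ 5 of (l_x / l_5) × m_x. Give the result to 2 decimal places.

l_5 = 0.730. Conditional survival from age 5 to x is l_x / l_5.
  x=5: (0.730/0.730) × 73 = 73.0000
  x=6: (0.639/0.730) × 15 = 13.1301
  x=7: (0.571/0.730) × 158 = 123.5863
  x=8: (0.474/0.730) × 10 = 6.4932
  x=9: (0.403/0.730) × 115 = 63.4863
  x=10: (0.328/0.730) × 70 = 31.4521
Sum = 73.0000 + 13.1301 + 123.5863 + 6.4932 + 63.4863 + 31.4521 = 311.1479

311.15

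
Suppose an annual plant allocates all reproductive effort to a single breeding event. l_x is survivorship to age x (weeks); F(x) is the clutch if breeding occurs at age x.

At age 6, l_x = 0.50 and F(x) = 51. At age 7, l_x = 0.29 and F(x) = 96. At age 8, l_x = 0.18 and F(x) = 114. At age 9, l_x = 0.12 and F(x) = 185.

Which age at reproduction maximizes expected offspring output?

Expected offspring if breeding at age x = l_x × F(x):
  age 6: 0.50 × 51 = 25.500
  age 7: 0.29 × 96 = 27.840
  age 8: 0.18 × 114 = 20.520
  age 9: 0.12 × 185 = 22.200
Maximum at age 7 (27.840).

7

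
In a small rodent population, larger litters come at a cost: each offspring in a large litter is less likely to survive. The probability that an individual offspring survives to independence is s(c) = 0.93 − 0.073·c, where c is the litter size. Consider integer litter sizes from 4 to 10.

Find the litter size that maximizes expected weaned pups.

Expected weaned pups = c × s(c):
  c=4: 4 × 0.638 = 2.552
  c=5: 5 × 0.565 = 2.825
  c=6: 6 × 0.492 = 2.952
  c=7: 7 × 0.419 = 2.933
  c=8: 8 × 0.346 = 2.768
  c=9: 9 × 0.273 = 2.457
  c=10: 10 × 0.200 = 2.000
Maximum at c = 6 (2.952 weaned pups).

6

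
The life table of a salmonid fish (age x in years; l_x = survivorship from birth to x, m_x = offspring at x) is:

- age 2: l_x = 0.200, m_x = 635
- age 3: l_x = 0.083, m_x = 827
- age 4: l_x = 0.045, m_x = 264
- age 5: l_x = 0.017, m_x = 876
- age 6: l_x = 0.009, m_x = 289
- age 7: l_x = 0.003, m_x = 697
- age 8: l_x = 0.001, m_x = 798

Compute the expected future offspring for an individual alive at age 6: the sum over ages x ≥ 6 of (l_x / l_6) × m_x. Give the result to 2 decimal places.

l_6 = 0.009. Conditional survival from age 6 to x is l_x / l_6.
  x=6: (0.009/0.009) × 289 = 289.0000
  x=7: (0.003/0.009) × 697 = 232.3333
  x=8: (0.001/0.009) × 798 = 88.6667
Sum = 289.0000 + 232.3333 + 88.6667 = 610.0000

610.00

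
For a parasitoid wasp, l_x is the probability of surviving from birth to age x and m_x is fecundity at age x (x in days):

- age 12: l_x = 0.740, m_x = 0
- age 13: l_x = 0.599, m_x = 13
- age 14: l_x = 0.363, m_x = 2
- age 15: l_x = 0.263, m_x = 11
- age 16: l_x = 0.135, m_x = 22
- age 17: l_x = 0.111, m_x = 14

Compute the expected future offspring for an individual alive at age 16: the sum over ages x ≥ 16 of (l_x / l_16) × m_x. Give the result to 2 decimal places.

33.51

l_16 = 0.135. Conditional survival from age 16 to x is l_x / l_16.
  x=16: (0.135/0.135) × 22 = 22.0000
  x=17: (0.111/0.135) × 14 = 11.5111
Sum = 22.0000 + 11.5111 = 33.5111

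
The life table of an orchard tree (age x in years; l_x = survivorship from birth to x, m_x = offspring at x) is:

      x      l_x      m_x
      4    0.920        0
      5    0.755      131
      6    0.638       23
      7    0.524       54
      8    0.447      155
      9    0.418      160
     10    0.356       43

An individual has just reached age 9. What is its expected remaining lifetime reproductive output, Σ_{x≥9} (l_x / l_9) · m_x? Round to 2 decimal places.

l_9 = 0.418. Conditional survival from age 9 to x is l_x / l_9.
  x=9: (0.418/0.418) × 160 = 160.0000
  x=10: (0.356/0.418) × 43 = 36.6220
Sum = 160.0000 + 36.6220 = 196.6220

196.62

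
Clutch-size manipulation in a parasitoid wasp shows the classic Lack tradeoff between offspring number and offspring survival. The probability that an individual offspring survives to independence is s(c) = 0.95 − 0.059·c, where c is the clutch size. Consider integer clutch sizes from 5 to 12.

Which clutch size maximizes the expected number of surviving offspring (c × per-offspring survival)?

8

Expected surviving offspring = c × s(c):
  c=5: 5 × 0.655 = 3.275
  c=6: 6 × 0.596 = 3.576
  c=7: 7 × 0.537 = 3.759
  c=8: 8 × 0.478 = 3.824
  c=9: 9 × 0.419 = 3.771
  c=10: 10 × 0.360 = 3.600
  c=11: 11 × 0.301 = 3.311
  c=12: 12 × 0.242 = 2.904
Maximum at c = 8 (3.824 surviving offspring).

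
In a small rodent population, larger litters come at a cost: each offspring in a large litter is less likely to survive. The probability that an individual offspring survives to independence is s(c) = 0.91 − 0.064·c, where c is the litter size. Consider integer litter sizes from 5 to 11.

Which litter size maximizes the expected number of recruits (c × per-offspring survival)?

7

Expected recruits = c × s(c):
  c=5: 5 × 0.590 = 2.950
  c=6: 6 × 0.526 = 3.156
  c=7: 7 × 0.462 = 3.234
  c=8: 8 × 0.398 = 3.184
  c=9: 9 × 0.334 = 3.006
  c=10: 10 × 0.270 = 2.700
  c=11: 11 × 0.206 = 2.266
Maximum at c = 7 (3.234 recruits).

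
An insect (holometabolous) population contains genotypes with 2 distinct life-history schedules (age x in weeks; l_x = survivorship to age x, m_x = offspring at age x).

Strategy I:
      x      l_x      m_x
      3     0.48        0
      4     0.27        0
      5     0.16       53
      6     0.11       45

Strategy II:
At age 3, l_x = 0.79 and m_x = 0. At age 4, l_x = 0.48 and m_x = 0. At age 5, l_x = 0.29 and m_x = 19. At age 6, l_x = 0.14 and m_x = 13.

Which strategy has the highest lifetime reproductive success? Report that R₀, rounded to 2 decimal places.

Strategy I: R₀ = 0.48×0 + 0.27×0 + 0.16×53 + 0.11×45 = 13.4300
Strategy II: R₀ = 0.79×0 + 0.48×0 + 0.29×19 + 0.14×13 = 7.3300
Highest R₀: strategy I with 13.4300.

13.43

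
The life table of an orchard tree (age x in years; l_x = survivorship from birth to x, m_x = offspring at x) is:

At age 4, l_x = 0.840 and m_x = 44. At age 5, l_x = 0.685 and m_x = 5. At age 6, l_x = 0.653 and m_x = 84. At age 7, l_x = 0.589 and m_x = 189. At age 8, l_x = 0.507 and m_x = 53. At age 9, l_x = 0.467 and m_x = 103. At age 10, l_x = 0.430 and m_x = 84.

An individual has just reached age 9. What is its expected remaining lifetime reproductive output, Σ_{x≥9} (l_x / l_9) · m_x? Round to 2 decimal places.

180.34

l_9 = 0.467. Conditional survival from age 9 to x is l_x / l_9.
  x=9: (0.467/0.467) × 103 = 103.0000
  x=10: (0.430/0.467) × 84 = 77.3448
Sum = 103.0000 + 77.3448 = 180.3448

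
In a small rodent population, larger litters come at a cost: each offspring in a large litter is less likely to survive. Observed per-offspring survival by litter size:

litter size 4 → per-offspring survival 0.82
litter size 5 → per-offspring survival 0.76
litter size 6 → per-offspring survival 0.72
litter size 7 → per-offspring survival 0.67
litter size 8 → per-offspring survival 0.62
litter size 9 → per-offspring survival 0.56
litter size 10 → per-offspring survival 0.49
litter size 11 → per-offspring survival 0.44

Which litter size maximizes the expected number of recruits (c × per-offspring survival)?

Expected recruits = c × s(c):
  c=4: 4 × 0.82 = 3.280
  c=5: 5 × 0.76 = 3.800
  c=6: 6 × 0.72 = 4.320
  c=7: 7 × 0.67 = 4.690
  c=8: 8 × 0.62 = 4.960
  c=9: 9 × 0.56 = 5.040
  c=10: 10 × 0.49 = 4.900
  c=11: 11 × 0.44 = 4.840
Maximum at c = 9 (5.040 recruits).

9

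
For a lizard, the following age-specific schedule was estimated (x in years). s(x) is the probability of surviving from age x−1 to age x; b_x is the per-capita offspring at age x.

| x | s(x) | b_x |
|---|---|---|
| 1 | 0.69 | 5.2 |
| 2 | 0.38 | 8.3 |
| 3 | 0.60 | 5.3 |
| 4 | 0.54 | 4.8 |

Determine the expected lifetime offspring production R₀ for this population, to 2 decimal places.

7.01

Survivorship from birth: l_x = s_1·s_2·…·s_x.
  l_1 = 0.69000
  l_2 = 0.26220
  l_3 = 0.15732
  l_4 = 0.08495
R₀ = Σ l_x b_x:
  age 1: 0.69000 × 5.2 = 3.5880
  age 2: 0.26220 × 8.3 = 2.1763
  age 3: 0.15732 × 5.3 = 0.8338
  age 4: 0.08495 × 4.8 = 0.4078
R₀ = 3.5880 + 2.1763 + 0.8338 + 0.4078 = 7.0058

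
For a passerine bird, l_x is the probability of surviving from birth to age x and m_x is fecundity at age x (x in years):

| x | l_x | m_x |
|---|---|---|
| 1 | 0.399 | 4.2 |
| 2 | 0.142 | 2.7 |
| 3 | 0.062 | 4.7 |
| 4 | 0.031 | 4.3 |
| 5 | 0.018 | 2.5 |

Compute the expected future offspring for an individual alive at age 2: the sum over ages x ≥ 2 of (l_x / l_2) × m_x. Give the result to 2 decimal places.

l_2 = 0.142. Conditional survival from age 2 to x is l_x / l_2.
  x=2: (0.142/0.142) × 2.7 = 2.7000
  x=3: (0.062/0.142) × 4.7 = 2.0521
  x=4: (0.031/0.142) × 4.3 = 0.9387
  x=5: (0.018/0.142) × 2.5 = 0.3169
Sum = 2.7000 + 2.0521 + 0.9387 + 0.3169 = 6.0077

6.01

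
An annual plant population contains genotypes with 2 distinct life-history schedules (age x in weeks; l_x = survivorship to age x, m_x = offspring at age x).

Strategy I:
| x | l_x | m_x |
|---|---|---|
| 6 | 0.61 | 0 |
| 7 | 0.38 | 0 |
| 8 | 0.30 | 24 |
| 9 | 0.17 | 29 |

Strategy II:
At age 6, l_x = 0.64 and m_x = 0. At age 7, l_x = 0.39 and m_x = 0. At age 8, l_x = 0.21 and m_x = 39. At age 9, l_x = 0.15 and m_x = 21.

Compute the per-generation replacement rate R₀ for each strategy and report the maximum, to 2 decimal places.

Strategy I: R₀ = 0.61×0 + 0.38×0 + 0.30×24 + 0.17×29 = 12.1300
Strategy II: R₀ = 0.64×0 + 0.39×0 + 0.21×39 + 0.15×21 = 11.3400
Highest R₀: strategy I with 12.1300.

12.13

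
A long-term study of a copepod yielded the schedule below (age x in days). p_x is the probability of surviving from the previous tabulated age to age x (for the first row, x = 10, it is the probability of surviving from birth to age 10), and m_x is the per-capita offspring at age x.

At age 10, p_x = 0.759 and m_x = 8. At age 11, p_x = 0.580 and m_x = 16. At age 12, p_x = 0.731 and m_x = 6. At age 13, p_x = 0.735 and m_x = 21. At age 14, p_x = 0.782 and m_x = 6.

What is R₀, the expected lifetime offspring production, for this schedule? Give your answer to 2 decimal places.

Survivorship from birth: l_x = p_10·p_11·…·p_x.
  l_10 = 0.75900
  l_11 = 0.44022
  l_12 = 0.32180
  l_13 = 0.23652
  l_14 = 0.18496
R₀ = Σ l_x m_x:
  age 10: 0.75900 × 8 = 6.0720
  age 11: 0.44022 × 16 = 7.0435
  age 12: 0.32180 × 6 = 1.9308
  age 13: 0.23652 × 21 = 4.9669
  age 14: 0.18496 × 6 = 1.1098
R₀ = 6.0720 + 7.0435 + 1.9308 + 4.9669 + 1.1098 = 21.1230

21.12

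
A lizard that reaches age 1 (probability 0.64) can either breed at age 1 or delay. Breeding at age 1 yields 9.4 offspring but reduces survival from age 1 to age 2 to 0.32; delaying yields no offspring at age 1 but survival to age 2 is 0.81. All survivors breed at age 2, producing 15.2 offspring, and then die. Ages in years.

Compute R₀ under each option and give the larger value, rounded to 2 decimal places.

breed at age 1: R₀ = 0.64 × (9.4 + 0.32 × 15.2) = 0.64 × 14.2640 = 9.1290
delay to age 2: R₀ = 0.64 × (0.81 × 15.2) = 0.64 × 12.3120 = 7.8797
Higher: breed at age 1 (9.1290).

9.13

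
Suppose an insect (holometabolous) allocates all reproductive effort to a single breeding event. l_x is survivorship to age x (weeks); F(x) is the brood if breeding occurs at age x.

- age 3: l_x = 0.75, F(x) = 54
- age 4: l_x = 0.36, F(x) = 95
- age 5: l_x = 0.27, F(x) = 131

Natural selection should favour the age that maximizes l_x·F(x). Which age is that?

Expected offspring if breeding at age x = l_x × F(x):
  age 3: 0.75 × 54 = 40.500
  age 4: 0.36 × 95 = 34.200
  age 5: 0.27 × 131 = 35.370
Maximum at age 3 (40.500).

3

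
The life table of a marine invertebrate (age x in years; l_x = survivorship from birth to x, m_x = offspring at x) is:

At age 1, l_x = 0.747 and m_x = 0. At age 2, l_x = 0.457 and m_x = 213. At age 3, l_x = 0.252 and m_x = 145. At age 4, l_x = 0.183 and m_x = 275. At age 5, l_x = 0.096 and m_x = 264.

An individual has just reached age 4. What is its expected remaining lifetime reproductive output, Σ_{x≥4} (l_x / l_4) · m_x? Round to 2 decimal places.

413.49

l_4 = 0.183. Conditional survival from age 4 to x is l_x / l_4.
  x=4: (0.183/0.183) × 275 = 275.0000
  x=5: (0.096/0.183) × 264 = 138.4918
Sum = 275.0000 + 138.4918 = 413.4918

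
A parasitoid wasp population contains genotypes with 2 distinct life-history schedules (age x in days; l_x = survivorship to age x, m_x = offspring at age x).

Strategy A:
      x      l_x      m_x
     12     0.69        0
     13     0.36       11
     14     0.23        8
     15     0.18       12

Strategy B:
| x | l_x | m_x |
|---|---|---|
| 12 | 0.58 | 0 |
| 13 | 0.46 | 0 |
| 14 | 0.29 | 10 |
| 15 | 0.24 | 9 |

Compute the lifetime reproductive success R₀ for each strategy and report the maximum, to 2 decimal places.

7.96

Strategy A: R₀ = 0.69×0 + 0.36×11 + 0.23×8 + 0.18×12 = 7.9600
Strategy B: R₀ = 0.58×0 + 0.46×0 + 0.29×10 + 0.24×9 = 5.0600
Highest R₀: strategy A with 7.9600.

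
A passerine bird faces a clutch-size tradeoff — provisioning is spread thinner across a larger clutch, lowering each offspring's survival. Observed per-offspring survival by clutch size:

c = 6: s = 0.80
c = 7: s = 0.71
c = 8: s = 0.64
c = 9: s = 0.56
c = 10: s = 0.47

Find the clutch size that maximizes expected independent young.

8

Expected independent young = c × s(c):
  c=6: 6 × 0.80 = 4.800
  c=7: 7 × 0.71 = 4.970
  c=8: 8 × 0.64 = 5.120
  c=9: 9 × 0.56 = 5.040
  c=10: 10 × 0.47 = 4.700
Maximum at c = 8 (5.120 independent young).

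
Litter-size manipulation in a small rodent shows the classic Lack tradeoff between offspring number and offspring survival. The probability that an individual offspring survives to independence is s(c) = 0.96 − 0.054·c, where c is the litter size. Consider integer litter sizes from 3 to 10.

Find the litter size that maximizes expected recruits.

Expected recruits = c × s(c):
  c=3: 3 × 0.798 = 2.394
  c=4: 4 × 0.744 = 2.976
  c=5: 5 × 0.690 = 3.450
  c=6: 6 × 0.636 = 3.816
  c=7: 7 × 0.582 = 4.074
  c=8: 8 × 0.528 = 4.224
  c=9: 9 × 0.474 = 4.266
  c=10: 10 × 0.420 = 4.200
Maximum at c = 9 (4.266 recruits).

9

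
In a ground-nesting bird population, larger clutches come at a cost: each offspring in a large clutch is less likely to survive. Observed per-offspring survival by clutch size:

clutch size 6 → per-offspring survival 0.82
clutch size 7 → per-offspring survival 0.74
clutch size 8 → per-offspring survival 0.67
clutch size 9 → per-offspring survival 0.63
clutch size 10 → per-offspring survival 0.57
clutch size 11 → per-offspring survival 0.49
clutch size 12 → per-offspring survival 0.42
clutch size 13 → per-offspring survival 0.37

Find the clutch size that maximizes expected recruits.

Expected recruits = c × s(c):
  c=6: 6 × 0.82 = 4.920
  c=7: 7 × 0.74 = 5.180
  c=8: 8 × 0.67 = 5.360
  c=9: 9 × 0.63 = 5.670
  c=10: 10 × 0.57 = 5.700
  c=11: 11 × 0.49 = 5.390
  c=12: 12 × 0.42 = 5.040
  c=13: 13 × 0.37 = 4.810
Maximum at c = 10 (5.700 recruits).

10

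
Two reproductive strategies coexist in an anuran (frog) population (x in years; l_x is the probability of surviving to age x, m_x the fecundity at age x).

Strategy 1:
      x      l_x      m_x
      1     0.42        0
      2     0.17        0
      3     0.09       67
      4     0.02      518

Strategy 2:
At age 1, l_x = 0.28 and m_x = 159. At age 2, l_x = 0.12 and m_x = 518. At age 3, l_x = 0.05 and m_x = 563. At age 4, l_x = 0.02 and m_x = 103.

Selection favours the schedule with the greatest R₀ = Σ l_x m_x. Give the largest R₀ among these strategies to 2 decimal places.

136.89

Strategy 1: R₀ = 0.42×0 + 0.17×0 + 0.09×67 + 0.02×518 = 16.3900
Strategy 2: R₀ = 0.28×159 + 0.12×518 + 0.05×563 + 0.02×103 = 136.8900
Highest R₀: strategy 2 with 136.8900.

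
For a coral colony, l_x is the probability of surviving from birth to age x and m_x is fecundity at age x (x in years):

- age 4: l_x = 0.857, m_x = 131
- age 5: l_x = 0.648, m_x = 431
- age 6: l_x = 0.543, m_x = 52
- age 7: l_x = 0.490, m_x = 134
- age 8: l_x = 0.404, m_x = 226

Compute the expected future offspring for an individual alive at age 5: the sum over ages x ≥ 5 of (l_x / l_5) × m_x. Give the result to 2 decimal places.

716.80

l_5 = 0.648. Conditional survival from age 5 to x is l_x / l_5.
  x=5: (0.648/0.648) × 431 = 431.0000
  x=6: (0.543/0.648) × 52 = 43.5741
  x=7: (0.490/0.648) × 134 = 101.3272
  x=8: (0.404/0.648) × 226 = 140.9012
Sum = 431.0000 + 43.5741 + 101.3272 + 140.9012 = 716.8025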